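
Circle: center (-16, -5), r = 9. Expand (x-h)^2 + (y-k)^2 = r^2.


(x+ 16)^2 + (y+ 5)^2 = 9^2
D = -2h = 32, E = -2k = 10
F = h^2+k^2-r^2 = 256+25-81 = 200

x^2 + y^2 + 32x + 10y + 200 = 0


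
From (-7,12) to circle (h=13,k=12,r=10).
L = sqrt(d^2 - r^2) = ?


d = sqrt((-7-13)^2 + (12-12)^2) = sqrt(400+0) = 20.0000
L = sqrt(400.0000 - 100) = sqrt(300.0000) = 17.3205

17.3205


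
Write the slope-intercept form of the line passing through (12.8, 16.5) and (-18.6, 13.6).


m = (-2.9)/(-31.4) = 0.0924
b = y1 - m*x1 = 16.5 - (-2.9*12.8)/(-31.4) = 16.5 - 1.1822 = 15.3178

y = 0.0924x + 15.3178


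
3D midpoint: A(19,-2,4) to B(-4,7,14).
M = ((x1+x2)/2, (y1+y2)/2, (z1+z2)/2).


Mx = (19- 4)/2 = 7.5000
My = (-2+7)/2 = 2.5000
Mz = (4+14)/2 = 9.0000

M = (7.5000, 2.5000, 9.0000)


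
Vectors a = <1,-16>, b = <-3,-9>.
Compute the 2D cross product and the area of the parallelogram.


cross = 1*(-9) + 16*(-3) = -9 - 48 = -57
Parallelogram area = |-57| = 57

cross = -57, parallelogram area = 57


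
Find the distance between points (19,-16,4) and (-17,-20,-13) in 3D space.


dx=-36, dy=-4, dz=-17
d = sqrt(1296+16+289) = sqrt(1601) = 40.0125

40.0125


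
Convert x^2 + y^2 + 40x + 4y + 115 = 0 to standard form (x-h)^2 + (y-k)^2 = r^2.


h = -D/2 = -40/2 = -20
k = -E/2 = -4/2 = -2
r^2 = h^2 + k^2 - F = 400 + 4 - 115 = 289
r = 17

Center (-20, -2), radius = 17


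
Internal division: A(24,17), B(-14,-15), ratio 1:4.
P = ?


Px = (1*(-14) + 4*24)/5 = 82/5 = 16.4000
Py = (1*(-15) + 4*17)/5 = 53/5 = 10.6000

P = (16.4000, 10.6000)


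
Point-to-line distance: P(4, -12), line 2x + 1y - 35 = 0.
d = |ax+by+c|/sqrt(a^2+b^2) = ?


|2*4 + 1*(-12) - 35| = |-39| = 39
sqrt(4 + 1) = sqrt(5) = 2.2361
d = 39/sqrt(5) = 17.4413

17.4413


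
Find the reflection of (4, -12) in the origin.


Reflection rule for origin: (-x, -y)
(4, -12) -> (-4, 12)

(-4, 12)


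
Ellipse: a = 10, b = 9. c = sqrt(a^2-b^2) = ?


c^2 = 10^2 - 9^2 = 100 - 81 = 19
c = sqrt(19) = 4.3589

c = 4.3589


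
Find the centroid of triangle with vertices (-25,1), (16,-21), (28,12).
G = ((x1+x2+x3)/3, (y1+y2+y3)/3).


Gx = (-25+16+28)/3 = 19/3 = 6.3333
Gy = (1- 21+12)/3 = -8/3 = -2.6667

G = (6.3333, -2.6667)


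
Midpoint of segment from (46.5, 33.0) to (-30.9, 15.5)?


Mx = (46.5 - 30.9)/2 = 15.6/2 = 7.8000
My = (33.0 + 15.5)/2 = 48.5/2 = 24.2500

(7.8000, 24.2500)


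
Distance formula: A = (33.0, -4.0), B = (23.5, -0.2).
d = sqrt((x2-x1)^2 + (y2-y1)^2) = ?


dx = 23.5 - 33.0 = -9.5
dy = -0.2 + 4.0 = 3.8
d = sqrt(90.25 + 14.44) = sqrt(104.69) = 10.2318

10.2318


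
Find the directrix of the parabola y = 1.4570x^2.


a = 1.4570
1/(4a) = 0.1716
directrix: y = -0.1716 = -0.1716

y = -0.1716


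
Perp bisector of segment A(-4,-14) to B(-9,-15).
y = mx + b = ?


Midpoint = (-6.5, -14.5)
Slope of AB = dy/dx = -1/(-5) = 0.2000
Perp slope = -dx/dy = -5/1 = -5.0000
b = My - (perp slope)*Mx = -14.5 + (-5*(-6.5))/(-1) = -14.5 - 32.5000 = -47.0000

y = -5.0000x - 47.0000


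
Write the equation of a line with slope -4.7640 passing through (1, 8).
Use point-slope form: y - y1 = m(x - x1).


y - 8 = -4.7640(x - 1)
y = -4.7640x + 8 + 4.7640*1
y = -4.7640x + 12.7640

y = -4.7640x + 12.7640


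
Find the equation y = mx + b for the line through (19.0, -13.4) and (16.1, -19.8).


m = (-6.4)/(-2.9) = 2.2069
b = y1 - m*x1 = -13.4 - (-6.4*19.0)/(-2.9) = -13.4 - 41.9310 = -55.3310

y = 2.2069x - 55.3310


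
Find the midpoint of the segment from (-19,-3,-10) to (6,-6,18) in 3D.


Mx = (-19+6)/2 = -6.5000
My = (-3- 6)/2 = -4.5000
Mz = (-10+18)/2 = 4.0000

M = (-6.5000, -4.5000, 4.0000)


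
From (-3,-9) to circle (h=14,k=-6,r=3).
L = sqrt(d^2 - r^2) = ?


d = sqrt((-3-14)^2 + (-9+ 6)^2) = sqrt(289+9) = 17.2627
L = sqrt(298.0000 - 9) = sqrt(289.0000) = 17.0000

17.0000


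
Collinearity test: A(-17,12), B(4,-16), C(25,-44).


-17*(-16+ 44) + 4*(-44-12) + 25*(12+ 16)
= -476 - 224 + 700 = 0

Yes, collinear (determinant = 0)


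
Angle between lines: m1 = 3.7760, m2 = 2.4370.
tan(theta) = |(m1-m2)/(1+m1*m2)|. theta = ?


m1-m2 = 1.339
1+m1*m2 = 10.202112
tan(theta) = |1.339/10.202112| = 0.131247
theta = arctan(|1.339/10.202112|) = 7.4772 degrees (acute angle)

7.4772 degrees


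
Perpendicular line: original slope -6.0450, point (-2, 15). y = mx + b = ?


Perpendicular slope = -1/m1 = -1/(-6.0450) = 0.1654
b2 = y0 - m2*x0 = 15 - 2/(-6.0450) = 15 + 0.3309 = 15.3309

y = 0.1654x + 15.3309


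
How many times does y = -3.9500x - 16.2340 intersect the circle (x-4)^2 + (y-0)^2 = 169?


Substitute y = -3.9500x - 16.2340: (x-4)^2 + (-3.9500x- 16.2340-0)^2 = 169
Expand to Ax^2 + Bx + C = 0, where b-k = -16.234
A = 1+m^2 = 16.6025
B = 2(m(b-k) - h) = 2(-3.9500*(-16.234) - 4) = 120.2486
C = h^2 + (b-k)^2 - r^2 = 16 + 263.542756 - 169 = 110.542756
disc = B^2-4AC = 14459.7258 - 7341.1444 = 7118.5814
disc > 0

2 intersection points


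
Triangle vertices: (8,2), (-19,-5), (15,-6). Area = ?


8*(-5+ 6) = 8
-19*(-6-2) = 152
15*(2+ 5) = 105
sum = 265
Area = |265|/2 = 132.5000

132.5000 sq units


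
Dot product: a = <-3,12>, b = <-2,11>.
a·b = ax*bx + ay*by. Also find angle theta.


a·b = -3*(-2) + 12*11 = 6 + 132 = 138
|a| = sqrt(9+144) = 12.3693
|b| = sqrt(4+121) = 11.1803
cos(theta) = 138/(sqrt(153)*sqrt(125)) = 138/sqrt(19125) = 0.997880
theta = arccos(138/sqrt(19125)) = 3.7314 degrees

a·b = 138, theta = 3.7314 deg


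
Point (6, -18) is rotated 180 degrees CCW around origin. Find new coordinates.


cos(180) = -1, sin(180) = 0
x' = 6*(-1) + 18*0 = -6
y' = 6*0 - 18*(-1) = 18

(-6, 18)


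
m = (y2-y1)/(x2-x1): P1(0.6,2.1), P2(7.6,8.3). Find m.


dy = 8.3 - 2.1 = 6.2
dx = 7.6 - 0.6 = 7.0
m = 6.2/7.0 = 0.8857

m = 0.8857


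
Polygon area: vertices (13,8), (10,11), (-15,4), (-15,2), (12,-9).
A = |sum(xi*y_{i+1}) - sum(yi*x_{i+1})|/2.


sum(xi*y_{i+1}) = 13*11 + 10*4 - 15*2 - 15*(-9) + 12*8 = 384
sum(yi*x_{i+1}) = 8*10 + 11*(-15) + 4*(-15) + 2*12 - 9*13 = -238
Area = |384 + 238|/2 = 622/2 = 311.0000

311.0000 sq units


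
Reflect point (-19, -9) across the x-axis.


Reflection rule for x-axis: (x, -y)
(-19, -9) -> (-19, 9)

(-19, 9)


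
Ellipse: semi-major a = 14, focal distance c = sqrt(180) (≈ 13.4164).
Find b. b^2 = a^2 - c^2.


b^2 = 14^2 - (sqrt(180))^2 = 196 - 180 = 16
b = sqrt(16) = 4

b = 4


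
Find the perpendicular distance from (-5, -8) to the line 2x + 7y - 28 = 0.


|2*(-5) + 7*(-8) - 28| = |-94| = 94
sqrt(4 + 49) = sqrt(53) = 7.2801
d = 94/sqrt(53) = 12.9119

12.9119


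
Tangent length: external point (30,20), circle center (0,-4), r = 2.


d = sqrt((30-0)^2 + (20+ 4)^2) = sqrt(900+576) = 38.4187
L = sqrt(1476.0000 - 4) = sqrt(1472.0000) = 38.3667

38.3667


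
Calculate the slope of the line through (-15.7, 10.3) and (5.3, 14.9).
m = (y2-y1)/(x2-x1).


dy = 14.9 - 10.3 = 4.6
dx = 5.3 + 15.7 = 21.0
m = 4.6/21.0 = 0.2190

m = 0.2190


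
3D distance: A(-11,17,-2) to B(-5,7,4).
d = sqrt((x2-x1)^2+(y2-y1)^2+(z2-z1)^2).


dx=6, dy=-10, dz=6
d = sqrt(36+100+36) = sqrt(172) = 13.1149

13.1149


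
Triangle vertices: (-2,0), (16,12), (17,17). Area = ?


-2*(12-17) = 10
16*(17-0) = 272
17*(0-12) = -204
sum = 78
Area = |78|/2 = 39.0000

39.0000 sq units


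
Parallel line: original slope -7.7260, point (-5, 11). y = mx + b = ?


Parallel lines have equal slopes.
m2 = -7.7260
b2 = 11 + 7.7260*(-5) = -27.6300

y = -7.7260x - 27.6300


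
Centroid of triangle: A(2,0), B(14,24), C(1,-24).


Gx = (2+14+1)/3 = 17/3 = 5.6667
Gy = (0+24- 24)/3 = 0/3 = 0

G = (5.6667, 0)


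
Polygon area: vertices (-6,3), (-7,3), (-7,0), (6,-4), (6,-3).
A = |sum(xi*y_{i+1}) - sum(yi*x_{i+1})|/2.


sum(xi*y_{i+1}) = -6*3 - 7*0 - 7*(-4) + 6*(-3) + 6*3 = 10
sum(yi*x_{i+1}) = 3*(-7) + 3*(-7) + 0*6 - 4*6 - 3*(-6) = -48
Area = |10 + 48|/2 = 58/2 = 29.0000

29.0000 sq units


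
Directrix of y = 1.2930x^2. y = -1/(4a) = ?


a = 1.2930
1/(4a) = 0.1933
directrix: y = -0.1933 = -0.1933

y = -0.1933


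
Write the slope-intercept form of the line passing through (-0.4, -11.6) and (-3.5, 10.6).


m = (22.2)/(-3.1) = -7.1613
b = y1 - m*x1 = -11.6 - (22.2*(-0.4))/(-3.1) = -11.6 - 2.8645 = -14.4645

y = -7.1613x - 14.4645


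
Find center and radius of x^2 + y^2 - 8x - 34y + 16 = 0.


h = -D/2 = 8/2 = 4
k = -E/2 = 34/2 = 17
r^2 = h^2 + k^2 - F = 16 + 289 - 16 = 289
r = 17

Center (4, 17), radius = 17


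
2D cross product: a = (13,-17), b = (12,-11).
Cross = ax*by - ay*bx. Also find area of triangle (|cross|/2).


cross = 13*(-11) + 17*12 = -143 + 204 = 61
Triangle area = |61|/2 = 61/2 = 30.5000

cross = 61, triangle area = 30.5000


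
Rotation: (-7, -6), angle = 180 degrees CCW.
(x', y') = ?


cos(180) = -1, sin(180) = 0
x' = -7*(-1) + 6*0 = 7
y' = -7*0 - 6*(-1) = 6

(7, 6)


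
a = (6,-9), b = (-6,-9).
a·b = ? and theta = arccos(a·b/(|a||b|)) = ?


a·b = 6*(-6) - 9*(-9) = -36 + 81 = 45
|a| = sqrt(36+81) = 10.8167
|b| = sqrt(36+81) = 10.8167
cos(theta) = 45/(sqrt(117)*sqrt(117)) = 45/sqrt(13689) = 0.384615
theta = arccos(45/sqrt(13689)) = 67.3801 degrees

a·b = 45, theta = 67.3801 deg


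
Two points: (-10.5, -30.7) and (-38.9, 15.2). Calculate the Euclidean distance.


dx = -38.9 + 10.5 = -28.4
dy = 15.2 + 30.7 = 45.9
d = sqrt(806.56 + 2106.81) = sqrt(2913.37) = 53.9756

53.9756


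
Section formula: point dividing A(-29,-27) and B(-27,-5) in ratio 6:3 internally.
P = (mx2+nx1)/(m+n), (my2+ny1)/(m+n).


Px = (6*(-27) + 3*(-29))/9 = -249/9 = -27.6667
Py = (6*(-5) + 3*(-27))/9 = -111/9 = -12.3333

P = (-27.6667, -12.3333)


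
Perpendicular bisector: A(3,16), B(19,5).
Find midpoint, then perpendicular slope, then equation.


Midpoint = (11, 10.5)
Slope of AB = dy/dx = -11/16 = -0.6875
Perp slope = -dx/dy = 16/11 = 1.4545
b = My - (perp slope)*Mx = 10.5 + (16*11)/(-11) = 10.5 - 16.0000 = -5.5000

y = 1.4545x - 5.5000


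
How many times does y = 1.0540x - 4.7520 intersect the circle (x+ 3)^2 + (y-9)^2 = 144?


Substitute y = 1.0540x - 4.7520: (x+ 3)^2 + (1.0540x- 4.7520-9)^2 = 144
Expand to Ax^2 + Bx + C = 0, where b-k = -13.752
A = 1+m^2 = 2.110916
B = 2(m(b-k) - h) = 2(1.0540*(-13.752) + 3) = -22.989216
C = h^2 + (b-k)^2 - r^2 = 9 + 189.117504 - 144 = 54.117504
disc = B^2-4AC = 528.5041 - 456.9500 = 71.5541
disc > 0

2 intersection points


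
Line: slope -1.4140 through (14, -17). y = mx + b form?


y + 17 = -1.4140(x - 14)
y = -1.4140x - 17 + 1.4140*14
y = -1.4140x + 2.7960

y = -1.4140x + 2.7960


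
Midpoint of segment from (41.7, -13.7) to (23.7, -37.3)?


Mx = (41.7 + 23.7)/2 = 65.4/2 = 32.7000
My = (-13.7 - 37.3)/2 = -51.0/2 = -25.5000

(32.7000, -25.5000)


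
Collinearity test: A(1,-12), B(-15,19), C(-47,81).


1*(19-81) - 15*(81+ 12) - 47*(-12-19)
= -62 - 1395 + 1457 = 0

Yes, collinear (determinant = 0)


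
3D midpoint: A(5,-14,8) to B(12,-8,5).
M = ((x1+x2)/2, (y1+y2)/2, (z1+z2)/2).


Mx = (5+12)/2 = 8.5000
My = (-14- 8)/2 = -11.0000
Mz = (8+5)/2 = 6.5000

M = (8.5000, -11.0000, 6.5000)


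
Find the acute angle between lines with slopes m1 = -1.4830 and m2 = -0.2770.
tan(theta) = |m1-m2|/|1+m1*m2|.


m1-m2 = -1.206
1+m1*m2 = 1.410791
tan(theta) = |-1.206/1.410791| = 0.854840
theta = arctan(|-1.206/1.410791|) = 40.5251 degrees (acute angle)

40.5251 degrees


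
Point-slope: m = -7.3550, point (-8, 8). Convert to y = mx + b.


y - 8 = -7.3550(x + 8)
y = -7.3550x + 8 + 7.3550*(-8)
y = -7.3550x - 50.8400

y = -7.3550x - 50.8400


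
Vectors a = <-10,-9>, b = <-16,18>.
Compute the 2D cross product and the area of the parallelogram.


cross = -10*18 + 9*(-16) = -180 - 144 = -324
Parallelogram area = |-324| = 324

cross = -324, parallelogram area = 324


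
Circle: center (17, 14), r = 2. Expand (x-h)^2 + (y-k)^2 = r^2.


(x-17)^2 + (y-14)^2 = 2^2
D = -2h = -34, E = -2k = -28
F = h^2+k^2-r^2 = 289+196-4 = 481

x^2 + y^2 - 34x - 28y + 481 = 0


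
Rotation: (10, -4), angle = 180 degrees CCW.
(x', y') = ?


cos(180) = -1, sin(180) = 0
x' = 10*(-1) + 4*0 = -10
y' = 10*0 - 4*(-1) = 4

(-10, 4)


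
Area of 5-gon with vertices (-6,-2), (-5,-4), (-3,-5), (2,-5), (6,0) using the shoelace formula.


sum(xi*y_{i+1}) = -6*(-4) - 5*(-5) - 3*(-5) + 2*0 + 6*(-2) = 52
sum(yi*x_{i+1}) = -2*(-5) - 4*(-3) - 5*2 - 5*6 + 0*(-6) = -18
Area = |52 + 18|/2 = 70/2 = 35.0000

35.0000 sq units


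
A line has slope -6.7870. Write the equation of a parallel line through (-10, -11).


Parallel lines have equal slopes.
m2 = -6.7870
b2 = -11 + 6.7870*(-10) = -78.8700

y = -6.7870x - 78.8700


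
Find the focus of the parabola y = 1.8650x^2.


a = 1.8650
4a = 7.4600
focus = (0, 1/7.4600) = (0, 0.1340)

Focus = (0, 0.1340)


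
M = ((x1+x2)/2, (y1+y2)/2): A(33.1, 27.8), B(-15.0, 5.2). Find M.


Mx = (33.1 - 15.0)/2 = 18.1/2 = 9.0500
My = (27.8 + 5.2)/2 = 33.0/2 = 16.5000

(9.0500, 16.5000)


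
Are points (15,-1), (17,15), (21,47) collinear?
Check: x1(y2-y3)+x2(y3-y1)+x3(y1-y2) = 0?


15*(15-47) + 17*(47+ 1) + 21*(-1-15)
= -480 + 816 - 336 = 0

Yes, collinear (determinant = 0)


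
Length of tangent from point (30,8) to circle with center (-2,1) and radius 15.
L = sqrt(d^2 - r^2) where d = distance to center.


d = sqrt((30+ 2)^2 + (8-1)^2) = sqrt(1024+49) = 32.7567
L = sqrt(1073.0000 - 225) = sqrt(848.0000) = 29.1204

29.1204


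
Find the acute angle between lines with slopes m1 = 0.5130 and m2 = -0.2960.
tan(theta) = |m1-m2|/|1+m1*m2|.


m1-m2 = 0.809
1+m1*m2 = 0.848152
tan(theta) = |0.809/0.848152| = 0.953838
theta = arctan(|0.809/0.848152|) = 43.6466 degrees (acute angle)

43.6466 degrees


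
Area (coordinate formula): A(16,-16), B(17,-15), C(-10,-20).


16*(-15+ 20) = 80
17*(-20+ 16) = -68
-10*(-16+ 15) = 10
sum = 22
Area = |22|/2 = 11.0000

11.0000 sq units


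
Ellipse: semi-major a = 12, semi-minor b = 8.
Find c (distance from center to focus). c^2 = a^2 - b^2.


c^2 = 12^2 - 8^2 = 144 - 64 = 80
c = sqrt(80) = 8.9443

c = 8.9443


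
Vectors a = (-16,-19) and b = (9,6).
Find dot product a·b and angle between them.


a·b = -16*9 - 19*6 = -144 - 114 = -258
|a| = sqrt(256+361) = 24.8395
|b| = sqrt(81+36) = 10.8167
cos(theta) = -258/(sqrt(617)*sqrt(117)) = -258/sqrt(72189) = -0.960250
theta = arccos(-258/sqrt(72189)) = 163.7910 degrees

a·b = -258, theta = 163.7910 deg


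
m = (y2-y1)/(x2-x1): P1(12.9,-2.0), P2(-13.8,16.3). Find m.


dy = 16.3 + 2.0 = 18.3
dx = -13.8 - 12.9 = -26.7
m = 18.3/(-26.7) = -0.6854

m = -0.6854


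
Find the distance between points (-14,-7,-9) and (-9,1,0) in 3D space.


dx=5, dy=8, dz=9
d = sqrt(25+64+81) = sqrt(170) = 13.0384

13.0384


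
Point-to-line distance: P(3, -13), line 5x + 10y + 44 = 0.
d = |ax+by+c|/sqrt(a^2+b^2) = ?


|5*3 + 10*(-13) + 44| = |-71| = 71
sqrt(25 + 100) = sqrt(125) = 11.1803
d = 71/sqrt(125) = 6.3504

6.3504


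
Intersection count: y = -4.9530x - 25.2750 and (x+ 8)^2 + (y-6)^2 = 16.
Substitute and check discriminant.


Substitute y = -4.9530x - 25.2750: (x+ 8)^2 + (-4.9530x- 25.2750-6)^2 = 16
Expand to Ax^2 + Bx + C = 0, where b-k = -31.275
A = 1+m^2 = 25.532209
B = 2(m(b-k) - h) = 2(-4.9530*(-31.275) + 8) = 325.81015
C = h^2 + (b-k)^2 - r^2 = 64 + 978.125625 - 16 = 1026.125625
disc = B^2-4AC = 106152.2538 - 104797.0157 = 1355.2381
disc > 0

2 intersection points


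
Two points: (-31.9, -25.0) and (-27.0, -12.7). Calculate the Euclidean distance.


dx = -27.0 + 31.9 = 4.9
dy = -12.7 + 25.0 = 12.3
d = sqrt(24.01 + 151.29) = sqrt(175.3) = 13.2401

13.2401


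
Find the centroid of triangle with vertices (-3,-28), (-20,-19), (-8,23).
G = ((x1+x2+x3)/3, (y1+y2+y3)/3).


Gx = (-3- 20- 8)/3 = -31/3 = -10.3333
Gy = (-28- 19+23)/3 = -24/3 = -8.0000

G = (-10.3333, -8.0000)


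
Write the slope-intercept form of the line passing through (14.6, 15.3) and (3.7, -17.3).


m = (-32.6)/(-10.9) = 2.9908
b = y1 - m*x1 = 15.3 - (-32.6*14.6)/(-10.9) = 15.3 - 43.6661 = -28.3661

y = 2.9908x - 28.3661


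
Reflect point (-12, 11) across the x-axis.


Reflection rule for x-axis: (x, -y)
(-12, 11) -> (-12, -11)

(-12, -11)


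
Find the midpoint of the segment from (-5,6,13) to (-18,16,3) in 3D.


Mx = (-5- 18)/2 = -11.5000
My = (6+16)/2 = 11.0000
Mz = (13+3)/2 = 8.0000

M = (-11.5000, 11.0000, 8.0000)


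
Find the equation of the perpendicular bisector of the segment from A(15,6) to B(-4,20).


Midpoint = (5.5, 13)
Slope of AB = dy/dx = 14/(-19) = -0.7368
Perp slope = -dx/dy = 19/14 = 1.3571
b = My - (perp slope)*Mx = 13 + (-19*5.5)/14 = 13 - 7.4643 = 5.5357

y = 1.3571x + 5.5357


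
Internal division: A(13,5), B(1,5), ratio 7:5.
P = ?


Px = (7*1 + 5*13)/12 = 72/12 = 6.0000
Py = (7*5 + 5*5)/12 = 60/12 = 5.0000

P = (6.0000, 5.0000)


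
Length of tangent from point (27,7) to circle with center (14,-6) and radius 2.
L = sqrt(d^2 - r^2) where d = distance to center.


d = sqrt((27-14)^2 + (7+ 6)^2) = sqrt(169+169) = 18.3848
L = sqrt(338.0000 - 4) = sqrt(334.0000) = 18.2757

18.2757


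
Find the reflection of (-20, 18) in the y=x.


Reflection rule for y=x: (y, x)
(-20, 18) -> (18, -20)

(18, -20)


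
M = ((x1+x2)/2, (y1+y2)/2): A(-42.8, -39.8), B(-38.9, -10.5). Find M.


Mx = (-42.8 - 38.9)/2 = -81.7/2 = -40.8500
My = (-39.8 - 10.5)/2 = -50.3/2 = -25.1500

(-40.8500, -25.1500)


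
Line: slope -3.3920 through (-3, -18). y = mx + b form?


y + 18 = -3.3920(x + 3)
y = -3.3920x - 18 + 3.3920*(-3)
y = -3.3920x - 28.1760

y = -3.3920x - 28.1760


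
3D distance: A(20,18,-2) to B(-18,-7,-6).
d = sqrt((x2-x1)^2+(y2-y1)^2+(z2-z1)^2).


dx=-38, dy=-25, dz=-4
d = sqrt(1444+625+16) = sqrt(2085) = 45.6618

45.6618


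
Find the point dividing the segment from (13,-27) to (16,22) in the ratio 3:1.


Px = (3*16 + 1*13)/4 = 61/4 = 15.2500
Py = (3*22 + 1*(-27))/4 = 39/4 = 9.7500

P = (15.2500, 9.7500)


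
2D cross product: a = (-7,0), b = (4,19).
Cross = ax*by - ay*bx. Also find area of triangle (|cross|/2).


cross = -7*19 - 0*4 = -133 - 0 = -133
Triangle area = |-133|/2 = 133/2 = 66.5000

cross = -133, triangle area = 66.5000


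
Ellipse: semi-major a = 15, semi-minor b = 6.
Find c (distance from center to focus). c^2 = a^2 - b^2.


c^2 = 15^2 - 6^2 = 225 - 36 = 189
c = sqrt(189) = 13.7477

c = 13.7477


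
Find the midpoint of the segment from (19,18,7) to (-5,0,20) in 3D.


Mx = (19- 5)/2 = 7.0000
My = (18+0)/2 = 9.0000
Mz = (7+20)/2 = 13.5000

M = (7.0000, 9.0000, 13.5000)


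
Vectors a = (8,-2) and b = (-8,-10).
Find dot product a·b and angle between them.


a·b = 8*(-8) - 2*(-10) = -64 + 20 = -44
|a| = sqrt(64+4) = 8.2462
|b| = sqrt(64+100) = 12.8062
cos(theta) = -44/(sqrt(68)*sqrt(164)) = -44/sqrt(11152) = -0.416655
theta = arccos(-44/sqrt(11152)) = 114.6236 degrees

a·b = -44, theta = 114.6236 deg


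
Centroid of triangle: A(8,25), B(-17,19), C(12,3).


Gx = (8- 17+12)/3 = 3/3 = 1.0000
Gy = (25+19+3)/3 = 47/3 = 15.6667

G = (1.0000, 15.6667)


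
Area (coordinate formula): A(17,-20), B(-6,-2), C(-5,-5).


17*(-2+ 5) = 51
-6*(-5+ 20) = -90
-5*(-20+ 2) = 90
sum = 51
Area = |51|/2 = 25.5000

25.5000 sq units


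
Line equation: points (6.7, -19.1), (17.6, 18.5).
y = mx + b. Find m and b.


m = (37.6)/(10.9) = 3.4495
b = y1 - m*x1 = -19.1 - (37.6*6.7)/(10.9) = -19.1 - 23.1119 = -42.2119

y = 3.4495x - 42.2119


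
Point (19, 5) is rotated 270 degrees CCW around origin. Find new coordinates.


cos(270) = 0, sin(270) = -1
x' = 19*0 - 5*(-1) = 5
y' = 19*(-1) + 5*0 = -19

(5, -19)


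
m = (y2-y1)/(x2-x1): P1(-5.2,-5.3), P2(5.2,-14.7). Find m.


dy = -14.7 + 5.3 = -9.4
dx = 5.2 + 5.2 = 10.4
m = -9.4/10.4 = -0.9038

m = -0.9038


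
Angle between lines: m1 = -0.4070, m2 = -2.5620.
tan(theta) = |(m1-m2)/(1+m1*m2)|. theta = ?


m1-m2 = 2.155
1+m1*m2 = 2.042734
tan(theta) = |2.155/2.042734| = 1.054959
theta = arctan(|2.155/2.042734|) = 46.5320 degrees (acute angle)

46.5320 degrees


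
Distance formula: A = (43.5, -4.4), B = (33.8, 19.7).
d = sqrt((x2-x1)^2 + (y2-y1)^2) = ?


dx = 33.8 - 43.5 = -9.7
dy = 19.7 + 4.4 = 24.1
d = sqrt(94.09 + 580.81) = sqrt(674.9) = 25.9788

25.9788


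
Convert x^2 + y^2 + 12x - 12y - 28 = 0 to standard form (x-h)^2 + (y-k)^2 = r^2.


h = -D/2 = -12/2 = -6
k = -E/2 = 12/2 = 6
r^2 = h^2 + k^2 - F = 36 + 36 + 28 = 100
r = 10

Center (-6, 6), radius = 10


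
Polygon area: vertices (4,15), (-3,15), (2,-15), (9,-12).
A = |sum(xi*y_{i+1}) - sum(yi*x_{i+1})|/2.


sum(xi*y_{i+1}) = 4*15 - 3*(-15) + 2*(-12) + 9*15 = 216
sum(yi*x_{i+1}) = 15*(-3) + 15*2 - 15*9 - 12*4 = -198
Area = |216 + 198|/2 = 414/2 = 207.0000

207.0000 sq units


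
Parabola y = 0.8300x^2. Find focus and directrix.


a = 0.8300
1/(4a) = 0.3012
Focus = (0, 0.3012)
Directrix: y = -0.3012

Focus = (0, 0.3012), Directrix: y = -0.3012


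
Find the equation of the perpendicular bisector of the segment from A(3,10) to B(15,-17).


Midpoint = (9, -3.5)
Slope of AB = dy/dx = -27/12 = -2.2500
Perp slope = -dx/dy = 12/27 = 0.4444
b = My - (perp slope)*Mx = -3.5 + (12*9)/(-27) = -3.5 - 4.0000 = -7.5000

y = 0.4444x - 7.5000


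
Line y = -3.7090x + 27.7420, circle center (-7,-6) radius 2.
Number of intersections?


Substitute y = -3.7090x + 27.7420: (x+ 7)^2 + (-3.7090x+27.7420+ 6)^2 = 4
Expand to Ax^2 + Bx + C = 0, where b-k = 33.742
A = 1+m^2 = 14.756681
B = 2(m(b-k) - h) = 2(-3.7090*33.742 + 7) = -236.298156
C = h^2 + (b-k)^2 - r^2 = 49 + 1138.522564 - 4 = 1183.522564
disc = B^2-4AC = 55836.8185 - 69859.4597 = -14022.6412
disc < 0

0 intersection points


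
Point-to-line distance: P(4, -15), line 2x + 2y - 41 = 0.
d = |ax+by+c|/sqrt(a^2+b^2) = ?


|2*4 + 2*(-15) - 41| = |-63| = 63
sqrt(4 + 4) = sqrt(8) = 2.8284
d = 63/sqrt(8) = 22.2739

22.2739


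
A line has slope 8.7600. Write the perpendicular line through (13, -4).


Perpendicular slope = -1/m1 = -1/8.7600 = -0.1142
b2 = y0 - m2*x0 = -4 + 13/8.7600 = -4 + 1.4840 = -2.5160

y = -0.1142x - 2.5160


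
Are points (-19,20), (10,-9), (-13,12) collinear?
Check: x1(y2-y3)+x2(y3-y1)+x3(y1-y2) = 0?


-19*(-9-12) + 10*(12-20) - 13*(20+ 9)
= 399 - 80 - 377 = -58

No, not collinear (determinant = -58)


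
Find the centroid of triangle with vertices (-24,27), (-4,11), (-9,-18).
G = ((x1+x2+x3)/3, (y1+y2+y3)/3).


Gx = (-24- 4- 9)/3 = -37/3 = -12.3333
Gy = (27+11- 18)/3 = 20/3 = 6.6667

G = (-12.3333, 6.6667)


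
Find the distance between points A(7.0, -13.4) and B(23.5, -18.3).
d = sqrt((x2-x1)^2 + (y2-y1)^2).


dx = 23.5 - 7.0 = 16.5
dy = -18.3 + 13.4 = -4.9
d = sqrt(272.25 + 24.01) = sqrt(296.26) = 17.2122

17.2122


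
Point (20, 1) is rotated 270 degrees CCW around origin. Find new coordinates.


cos(270) = 0, sin(270) = -1
x' = 20*0 - 1*(-1) = 1
y' = 20*(-1) + 1*0 = -20

(1, -20)


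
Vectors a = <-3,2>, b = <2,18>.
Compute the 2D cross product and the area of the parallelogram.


cross = -3*18 - 2*2 = -54 - 4 = -58
Parallelogram area = |-58| = 58

cross = -58, parallelogram area = 58


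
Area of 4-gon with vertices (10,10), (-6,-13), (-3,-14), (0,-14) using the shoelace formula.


sum(xi*y_{i+1}) = 10*(-13) - 6*(-14) - 3*(-14) + 0*10 = -4
sum(yi*x_{i+1}) = 10*(-6) - 13*(-3) - 14*0 - 14*10 = -161
Area = |-4 + 161|/2 = 157/2 = 78.5000

78.5000 sq units


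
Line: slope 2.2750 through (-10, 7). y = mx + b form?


y - 7 = 2.2750(x + 10)
y = 2.2750x + 7 - 2.2750*(-10)
y = 2.2750x + 29.7500

y = 2.2750x + 29.7500


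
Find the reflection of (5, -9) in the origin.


Reflection rule for origin: (-x, -y)
(5, -9) -> (-5, 9)

(-5, 9)


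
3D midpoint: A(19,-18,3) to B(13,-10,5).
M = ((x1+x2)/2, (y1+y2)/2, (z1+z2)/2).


Mx = (19+13)/2 = 16.0000
My = (-18- 10)/2 = -14.0000
Mz = (3+5)/2 = 4.0000

M = (16.0000, -14.0000, 4.0000)


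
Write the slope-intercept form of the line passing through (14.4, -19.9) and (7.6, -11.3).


m = (8.6)/(-6.8) = -1.2647
b = y1 - m*x1 = -19.9 - (8.6*14.4)/(-6.8) = -19.9 + 18.2118 = -1.6882

y = -1.2647x - 1.6882


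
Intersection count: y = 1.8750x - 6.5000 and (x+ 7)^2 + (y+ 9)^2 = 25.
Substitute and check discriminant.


Substitute y = 1.8750x - 6.5000: (x+ 7)^2 + (1.8750x- 6.5000+ 9)^2 = 25
Expand to Ax^2 + Bx + C = 0, where b-k = 2.5
A = 1+m^2 = 4.515625
B = 2(m(b-k) - h) = 2(1.8750*2.5 + 7) = 23.375
C = h^2 + (b-k)^2 - r^2 = 49 + 6.25 - 25 = 30.25
disc = B^2-4AC = 546.3906 - 546.3906 = 0
disc = 0

1 intersection point (tangent)


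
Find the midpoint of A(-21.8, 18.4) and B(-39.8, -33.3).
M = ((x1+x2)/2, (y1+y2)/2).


Mx = (-21.8 - 39.8)/2 = -61.6/2 = -30.8000
My = (18.4 - 33.3)/2 = -14.9/2 = -7.4500

(-30.8000, -7.4500)


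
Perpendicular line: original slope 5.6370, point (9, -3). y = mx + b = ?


Perpendicular slope = -1/m1 = -1/5.6370 = -0.1774
b2 = y0 - m2*x0 = -3 + 9/5.6370 = -3 + 1.5966 = -1.4034

y = -0.1774x - 1.4034


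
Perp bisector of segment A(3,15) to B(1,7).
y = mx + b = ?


Midpoint = (2, 11)
Slope of AB = dy/dx = -8/(-2) = 4.0000
Perp slope = -dx/dy = -2/8 = -0.2500
b = My - (perp slope)*Mx = 11 + (-2*2)/(-8) = 11 + 0.5000 = 11.5000

y = -0.2500x + 11.5000


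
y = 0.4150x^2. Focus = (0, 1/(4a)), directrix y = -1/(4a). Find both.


a = 0.4150
1/(4a) = 0.6024
Focus = (0, 0.6024)
Directrix: y = -0.6024

Focus = (0, 0.6024), Directrix: y = -0.6024


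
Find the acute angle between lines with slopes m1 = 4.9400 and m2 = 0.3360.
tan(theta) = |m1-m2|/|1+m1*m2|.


m1-m2 = 4.604
1+m1*m2 = 2.65984
tan(theta) = |4.604/2.65984| = 1.730931
theta = arctan(|4.604/2.65984|) = 59.9840 degrees (acute angle)

59.9840 degrees


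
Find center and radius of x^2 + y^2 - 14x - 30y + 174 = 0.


h = -D/2 = 14/2 = 7
k = -E/2 = 30/2 = 15
r^2 = h^2 + k^2 - F = 49 + 225 - 174 = 100
r = 10

Center (7, 15), radius = 10


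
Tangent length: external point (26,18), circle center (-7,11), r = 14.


d = sqrt((26+ 7)^2 + (18-11)^2) = sqrt(1089+49) = 33.7343
L = sqrt(1138.0000 - 196) = sqrt(942.0000) = 30.6920

30.6920


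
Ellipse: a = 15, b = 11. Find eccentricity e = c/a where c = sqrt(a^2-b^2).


c = sqrt(225-121) = sqrt(104) = 10.1980
e = c/a = sqrt(104)/15 = 0.6799

e = 0.6799


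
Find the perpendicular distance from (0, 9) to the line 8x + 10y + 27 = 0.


|8*0 + 10*9 + 27| = |117| = 117
sqrt(64 + 100) = sqrt(164) = 12.8062
d = 117/sqrt(164) = 9.1362

9.1362


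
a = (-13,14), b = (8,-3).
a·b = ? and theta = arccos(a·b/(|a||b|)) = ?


a·b = -13*8 + 14*(-3) = -104 - 42 = -146
|a| = sqrt(169+196) = 19.1050
|b| = sqrt(64+9) = 8.5440
cos(theta) = -146/(sqrt(365)*sqrt(73)) = -146/sqrt(26645) = -0.894427
theta = arccos(-146/sqrt(26645)) = 153.4349 degrees

a·b = -146, theta = 153.4349 deg


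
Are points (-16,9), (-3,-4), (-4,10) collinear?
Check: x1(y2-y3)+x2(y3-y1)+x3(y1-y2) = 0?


-16*(-4-10) - 3*(10-9) - 4*(9+ 4)
= 224 - 3 - 52 = 169

No, not collinear (determinant = 169)


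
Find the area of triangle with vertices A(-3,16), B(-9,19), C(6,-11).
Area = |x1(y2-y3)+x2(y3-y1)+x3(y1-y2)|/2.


-3*(19+ 11) = -90
-9*(-11-16) = 243
6*(16-19) = -18
sum = 135
Area = |135|/2 = 67.5000

67.5000 sq units


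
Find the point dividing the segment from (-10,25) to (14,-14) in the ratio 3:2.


Px = (3*14 + 2*(-10))/5 = 22/5 = 4.4000
Py = (3*(-14) + 2*25)/5 = 8/5 = 1.6000

P = (4.4000, 1.6000)


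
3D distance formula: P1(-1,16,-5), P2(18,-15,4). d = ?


dx=19, dy=-31, dz=9
d = sqrt(361+961+81) = sqrt(1403) = 37.4566

37.4566


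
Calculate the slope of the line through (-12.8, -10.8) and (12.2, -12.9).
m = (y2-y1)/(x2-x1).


dy = -12.9 + 10.8 = -2.1
dx = 12.2 + 12.8 = 25.0
m = -2.1/25.0 = -0.0840

m = -0.0840


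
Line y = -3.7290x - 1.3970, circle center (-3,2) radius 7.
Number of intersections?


Substitute y = -3.7290x - 1.3970: (x+ 3)^2 + (-3.7290x- 1.3970-2)^2 = 49
Expand to Ax^2 + Bx + C = 0, where b-k = -3.397
A = 1+m^2 = 14.905441
B = 2(m(b-k) - h) = 2(-3.7290*(-3.397) + 3) = 31.334826
C = h^2 + (b-k)^2 - r^2 = 9 + 11.539609 - 49 = -28.460391
disc = B^2-4AC = 981.8713 + 1696.8587 = 2678.7300
disc > 0

2 intersection points


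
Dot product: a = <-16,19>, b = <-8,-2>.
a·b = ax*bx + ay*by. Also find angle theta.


a·b = -16*(-8) + 19*(-2) = 128 - 38 = 90
|a| = sqrt(256+361) = 24.8395
|b| = sqrt(64+4) = 8.2462
cos(theta) = 90/(sqrt(617)*sqrt(68)) = 90/sqrt(41956) = 0.439385
theta = arccos(90/sqrt(41956)) = 63.9353 degrees

a·b = 90, theta = 63.9353 deg


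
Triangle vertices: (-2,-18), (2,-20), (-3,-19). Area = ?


-2*(-20+ 19) = 2
2*(-19+ 18) = -2
-3*(-18+ 20) = -6
sum = -6
Area = |-6|/2 = 3.0000

3.0000 sq units


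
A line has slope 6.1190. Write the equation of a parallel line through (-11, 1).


Parallel lines have equal slopes.
m2 = 6.1190
b2 = 1 - 6.1190*(-11) = 68.3090

y = 6.1190x + 68.3090


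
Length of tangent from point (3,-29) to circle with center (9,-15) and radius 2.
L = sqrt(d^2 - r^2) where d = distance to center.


d = sqrt((3-9)^2 + (-29+ 15)^2) = sqrt(36+196) = 15.2315
L = sqrt(232.0000 - 4) = sqrt(228.0000) = 15.0997

15.0997


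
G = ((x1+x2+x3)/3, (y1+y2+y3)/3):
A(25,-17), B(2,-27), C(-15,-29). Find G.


Gx = (25+2- 15)/3 = 12/3 = 4.0000
Gy = (-17- 27- 29)/3 = -73/3 = -24.3333

G = (4.0000, -24.3333)


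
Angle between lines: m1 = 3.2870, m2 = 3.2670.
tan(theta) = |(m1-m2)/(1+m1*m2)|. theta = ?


m1-m2 = 0.02
1+m1*m2 = 11.738629
tan(theta) = |0.02/11.738629| = 0.001704
theta = arctan(|0.02/11.738629|) = 0.0976 degrees (acute angle)

0.0976 degrees


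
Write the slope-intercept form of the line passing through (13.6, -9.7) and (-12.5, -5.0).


m = (4.7)/(-26.1) = -0.1801
b = y1 - m*x1 = -9.7 - (4.7*13.6)/(-26.1) = -9.7 + 2.4490 = -7.2510

y = -0.1801x - 7.2510


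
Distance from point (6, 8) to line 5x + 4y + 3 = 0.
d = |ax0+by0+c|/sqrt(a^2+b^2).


|5*6 + 4*8 + 3| = |65| = 65
sqrt(25 + 16) = sqrt(41) = 6.4031
d = 65/sqrt(41) = 10.1513

10.1513


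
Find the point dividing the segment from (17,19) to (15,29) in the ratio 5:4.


Px = (5*15 + 4*17)/9 = 143/9 = 15.8889
Py = (5*29 + 4*19)/9 = 221/9 = 24.5556

P = (15.8889, 24.5556)


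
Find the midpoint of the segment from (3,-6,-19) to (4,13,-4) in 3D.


Mx = (3+4)/2 = 3.5000
My = (-6+13)/2 = 3.5000
Mz = (-19- 4)/2 = -11.5000

M = (3.5000, 3.5000, -11.5000)


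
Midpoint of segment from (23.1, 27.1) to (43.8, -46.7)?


Mx = (23.1 + 43.8)/2 = 66.9/2 = 33.4500
My = (27.1 - 46.7)/2 = -19.6/2 = -9.8000

(33.4500, -9.8000)


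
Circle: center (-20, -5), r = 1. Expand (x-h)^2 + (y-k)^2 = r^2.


(x+ 20)^2 + (y+ 5)^2 = 1^2
D = -2h = 40, E = -2k = 10
F = h^2+k^2-r^2 = 400+25-1 = 424

x^2 + y^2 + 40x + 10y + 424 = 0


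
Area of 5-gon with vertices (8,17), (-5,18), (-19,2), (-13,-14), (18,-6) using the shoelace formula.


sum(xi*y_{i+1}) = 8*18 - 5*2 - 19*(-14) - 13*(-6) + 18*17 = 784
sum(yi*x_{i+1}) = 17*(-5) + 18*(-19) + 2*(-13) - 14*18 - 6*8 = -753
Area = |784 + 753|/2 = 1537/2 = 768.5000

768.5000 sq units


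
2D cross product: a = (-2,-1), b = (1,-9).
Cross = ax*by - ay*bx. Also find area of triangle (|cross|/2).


cross = -2*(-9) + 1*1 = 18 + 1 = 19
Triangle area = |19|/2 = 19/2 = 9.5000

cross = 19, triangle area = 9.5000


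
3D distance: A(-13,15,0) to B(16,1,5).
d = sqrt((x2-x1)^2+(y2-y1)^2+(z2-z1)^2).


dx=29, dy=-14, dz=5
d = sqrt(841+196+25) = sqrt(1062) = 32.5883

32.5883


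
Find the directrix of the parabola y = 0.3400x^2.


a = 0.3400
1/(4a) = 0.7353
directrix: y = -0.7353 = -0.7353

y = -0.7353


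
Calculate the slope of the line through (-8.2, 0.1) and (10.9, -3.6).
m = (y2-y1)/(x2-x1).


dy = -3.6 - 0.1 = -3.7
dx = 10.9 + 8.2 = 19.1
m = -3.7/19.1 = -0.1937

m = -0.1937


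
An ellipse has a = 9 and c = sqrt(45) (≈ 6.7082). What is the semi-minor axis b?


b^2 = 9^2 - (sqrt(45))^2 = 81 - 45 = 36
b = sqrt(36) = 6

b = 6


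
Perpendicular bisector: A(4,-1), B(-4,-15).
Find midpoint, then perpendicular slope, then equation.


Midpoint = (0, -8)
Slope of AB = dy/dx = -14/(-8) = 1.7500
Perp slope = -dx/dy = -8/14 = -0.5714
b = My - (perp slope)*Mx = -8 + (-8*0)/(-14) = -8 + 0 = -8.0000

y = -0.5714x - 8.0000


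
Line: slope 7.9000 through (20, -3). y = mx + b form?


y + 3 = 7.9000(x - 20)
y = 7.9000x - 3 - 7.9000*20
y = 7.9000x - 161.0000

y = 7.9000x - 161.0000


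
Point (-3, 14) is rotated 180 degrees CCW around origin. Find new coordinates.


cos(180) = -1, sin(180) = 0
x' = -3*(-1) - 14*0 = 3
y' = -3*0 + 14*(-1) = -14

(3, -14)


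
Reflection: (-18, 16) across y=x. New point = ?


Reflection rule for y=x: (y, x)
(-18, 16) -> (16, -18)

(16, -18)


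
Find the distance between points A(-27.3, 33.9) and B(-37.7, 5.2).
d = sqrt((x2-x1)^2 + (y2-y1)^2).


dx = -37.7 + 27.3 = -10.4
dy = 5.2 - 33.9 = -28.7
d = sqrt(108.16 + 823.69) = sqrt(931.85) = 30.5262

30.5262


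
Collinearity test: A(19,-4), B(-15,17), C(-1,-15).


19*(17+ 15) - 15*(-15+ 4) - 1*(-4-17)
= 608 + 165 + 21 = 794

No, not collinear (determinant = 794)


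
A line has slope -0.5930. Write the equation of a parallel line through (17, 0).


Parallel lines have equal slopes.
m2 = -0.5930
b2 = 0 + 0.5930*17 = 10.0810

y = -0.5930x + 10.0810


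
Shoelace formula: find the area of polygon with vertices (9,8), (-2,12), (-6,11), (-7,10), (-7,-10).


sum(xi*y_{i+1}) = 9*12 - 2*11 - 6*10 - 7*(-10) - 7*8 = 40
sum(yi*x_{i+1}) = 8*(-2) + 12*(-6) + 11*(-7) + 10*(-7) - 10*9 = -325
Area = |40 + 325|/2 = 365/2 = 182.5000

182.5000 sq units


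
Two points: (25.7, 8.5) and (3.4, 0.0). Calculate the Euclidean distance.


dx = 3.4 - 25.7 = -22.3
dy = 0.0 - 8.5 = -8.5
d = sqrt(497.29 + 72.25) = sqrt(569.54) = 23.8650

23.8650


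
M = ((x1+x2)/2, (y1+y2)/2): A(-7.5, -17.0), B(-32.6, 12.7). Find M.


Mx = (-7.5 - 32.6)/2 = -40.1/2 = -20.0500
My = (-17.0 + 12.7)/2 = -4.3/2 = -2.1500

(-20.0500, -2.1500)


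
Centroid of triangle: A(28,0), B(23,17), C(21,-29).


Gx = (28+23+21)/3 = 72/3 = 24.0000
Gy = (0+17- 29)/3 = -12/3 = -4.0000

G = (24.0000, -4.0000)


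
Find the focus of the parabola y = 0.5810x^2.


a = 0.5810
4a = 2.3240
focus = (0, 1/2.3240) = (0, 0.4303)

Focus = (0, 0.4303)


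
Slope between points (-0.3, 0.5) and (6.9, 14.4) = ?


dy = 14.4 - 0.5 = 13.9
dx = 6.9 + 0.3 = 7.2
m = 13.9/7.2 = 1.9306

m = 1.9306


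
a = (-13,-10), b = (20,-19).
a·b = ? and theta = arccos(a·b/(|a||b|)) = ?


a·b = -13*20 - 10*(-19) = -260 + 190 = -70
|a| = sqrt(169+100) = 16.4012
|b| = sqrt(400+361) = 27.5862
cos(theta) = -70/(sqrt(269)*sqrt(761)) = -70/sqrt(204709) = -0.154714
theta = arccos(-70/sqrt(204709)) = 98.9002 degrees

a·b = -70, theta = 98.9002 deg


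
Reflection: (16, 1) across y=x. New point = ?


Reflection rule for y=x: (y, x)
(16, 1) -> (1, 16)

(1, 16)


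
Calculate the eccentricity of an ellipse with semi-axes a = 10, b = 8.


c = sqrt(100-64) = sqrt(36) = 6.0000
e = c/a = 6/10 = 0.6000

e = 0.6000


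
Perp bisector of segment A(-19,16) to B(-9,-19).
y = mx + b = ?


Midpoint = (-14, -1.5)
Slope of AB = dy/dx = -35/10 = -3.5000
Perp slope = -dx/dy = 10/35 = 0.2857
b = My - (perp slope)*Mx = -1.5 + (10*(-14))/(-35) = -1.5 + 4.0000 = 2.5000

y = 0.2857x + 2.5000


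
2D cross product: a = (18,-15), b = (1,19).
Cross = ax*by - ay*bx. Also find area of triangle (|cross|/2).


cross = 18*19 + 15*1 = 342 + 15 = 357
Triangle area = |357|/2 = 357/2 = 178.5000

cross = 357, triangle area = 178.5000


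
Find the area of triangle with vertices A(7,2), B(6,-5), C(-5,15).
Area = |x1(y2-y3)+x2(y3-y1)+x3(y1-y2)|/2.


7*(-5-15) = -140
6*(15-2) = 78
-5*(2+ 5) = -35
sum = -97
Area = |-97|/2 = 48.5000

48.5000 sq units


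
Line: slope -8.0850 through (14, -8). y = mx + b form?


y + 8 = -8.0850(x - 14)
y = -8.0850x - 8 + 8.0850*14
y = -8.0850x + 105.1900

y = -8.0850x + 105.1900


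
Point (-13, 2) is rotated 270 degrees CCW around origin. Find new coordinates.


cos(270) = 0, sin(270) = -1
x' = -13*0 - 2*(-1) = 2
y' = -13*(-1) + 2*0 = 13

(2, 13)


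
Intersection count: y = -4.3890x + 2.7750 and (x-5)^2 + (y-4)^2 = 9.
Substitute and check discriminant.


Substitute y = -4.3890x + 2.7750: (x-5)^2 + (-4.3890x+2.7750-4)^2 = 9
Expand to Ax^2 + Bx + C = 0, where b-k = -1.225
A = 1+m^2 = 20.263321
B = 2(m(b-k) - h) = 2(-4.3890*(-1.225) - 5) = 0.75305
C = h^2 + (b-k)^2 - r^2 = 25 + 1.500625 - 9 = 17.500625
disc = B^2-4AC = 0.5671 - 1418.4831 = -1417.9160
disc < 0

0 intersection points


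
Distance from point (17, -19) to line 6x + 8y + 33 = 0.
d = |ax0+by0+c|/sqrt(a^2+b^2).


|6*17 + 8*(-19) + 33| = |-17| = 17
sqrt(36 + 64) = sqrt(100) = 10.0000
d = 17/sqrt(100) = 1.7000

1.7000


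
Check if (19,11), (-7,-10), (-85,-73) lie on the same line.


19*(-10+ 73) - 7*(-73-11) - 85*(11+ 10)
= 1197 + 588 - 1785 = 0

Yes, collinear (determinant = 0)


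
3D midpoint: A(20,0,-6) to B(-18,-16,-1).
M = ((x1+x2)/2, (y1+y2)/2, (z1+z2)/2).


Mx = (20- 18)/2 = 1.0000
My = (0- 16)/2 = -8.0000
Mz = (-6- 1)/2 = -3.5000

M = (1.0000, -8.0000, -3.5000)


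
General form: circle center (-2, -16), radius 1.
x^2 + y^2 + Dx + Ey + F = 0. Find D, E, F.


(x+ 2)^2 + (y+ 16)^2 = 1^2
D = -2h = 4, E = -2k = 32
F = h^2+k^2-r^2 = 4+256-1 = 259

D = 4, E = 32, F = 259


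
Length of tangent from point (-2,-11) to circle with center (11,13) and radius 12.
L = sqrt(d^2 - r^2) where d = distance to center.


d = sqrt((-2-11)^2 + (-11-13)^2) = sqrt(169+576) = 27.2947
L = sqrt(745.0000 - 144) = sqrt(601.0000) = 24.5153

24.5153


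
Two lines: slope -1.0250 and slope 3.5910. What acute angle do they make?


m1-m2 = -4.616
1+m1*m2 = -2.680775
tan(theta) = |-4.616/(-2.680775)| = 1.721890
theta = arctan(|-4.616/(-2.680775)|) = 59.8538 degrees (acute angle)

59.8538 degrees


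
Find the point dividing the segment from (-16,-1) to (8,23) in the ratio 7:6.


Px = (7*8 + 6*(-16))/13 = -40/13 = -3.0769
Py = (7*23 + 6*(-1))/13 = 155/13 = 11.9231

P = (-3.0769, 11.9231)


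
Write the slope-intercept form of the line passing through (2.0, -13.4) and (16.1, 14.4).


m = (27.8)/(14.1) = 1.9716
b = y1 - m*x1 = -13.4 - (27.8*2.0)/(14.1) = -13.4 - 3.9433 = -17.3433

y = 1.9716x - 17.3433


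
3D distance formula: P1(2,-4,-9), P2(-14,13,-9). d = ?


dx=-16, dy=17, dz=0
d = sqrt(256+289+0) = sqrt(545) = 23.3452

23.3452


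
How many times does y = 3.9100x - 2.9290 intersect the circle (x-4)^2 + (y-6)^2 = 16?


Substitute y = 3.9100x - 2.9290: (x-4)^2 + (3.9100x- 2.9290-6)^2 = 16
Expand to Ax^2 + Bx + C = 0, where b-k = -8.929
A = 1+m^2 = 16.2881
B = 2(m(b-k) - h) = 2(3.9100*(-8.929) - 4) = -77.82478
C = h^2 + (b-k)^2 - r^2 = 16 + 79.727041 - 16 = 79.727041
disc = B^2-4AC = 6056.6964 - 5194.4081 = 862.2883
disc > 0

2 intersection points


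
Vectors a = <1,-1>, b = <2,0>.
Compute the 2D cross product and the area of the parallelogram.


cross = 1*0 + 1*2 = 0 + 2 = 2
Parallelogram area = |2| = 2

cross = 2, parallelogram area = 2


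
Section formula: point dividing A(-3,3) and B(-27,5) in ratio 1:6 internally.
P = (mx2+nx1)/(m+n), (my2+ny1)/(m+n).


Px = (1*(-27) + 6*(-3))/7 = -45/7 = -6.4286
Py = (1*5 + 6*3)/7 = 23/7 = 3.2857

P = (-6.4286, 3.2857)


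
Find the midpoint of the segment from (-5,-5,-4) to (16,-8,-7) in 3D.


Mx = (-5+16)/2 = 5.5000
My = (-5- 8)/2 = -6.5000
Mz = (-4- 7)/2 = -5.5000

M = (5.5000, -6.5000, -5.5000)


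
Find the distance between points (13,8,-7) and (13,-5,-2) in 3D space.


dx=0, dy=-13, dz=5
d = sqrt(0+169+25) = sqrt(194) = 13.9284

13.9284


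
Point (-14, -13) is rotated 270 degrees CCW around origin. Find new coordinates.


cos(270) = 0, sin(270) = -1
x' = -14*0 + 13*(-1) = -13
y' = -14*(-1) - 13*0 = 14

(-13, 14)
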